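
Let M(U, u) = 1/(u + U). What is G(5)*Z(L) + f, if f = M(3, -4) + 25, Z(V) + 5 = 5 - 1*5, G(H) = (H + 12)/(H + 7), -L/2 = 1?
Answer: 203/12 ≈ 16.917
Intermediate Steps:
L = -2 (L = -2*1 = -2)
M(U, u) = 1/(U + u)
G(H) = (12 + H)/(7 + H)
Z(V) = -5 (Z(V) = -5 + (5 - 1*5) = -5 + (5 - 5) = -5 + 0 = -5)
f = 24 (f = 1/(3 - 4) + 25 = 1/(-1) + 25 = -1 + 25 = 24)
G(5)*Z(L) + f = ((12 + 5)/(7 + 5))*(-5) + 24 = (17/12)*(-5) + 24 = -85/12 + 24 = 203/12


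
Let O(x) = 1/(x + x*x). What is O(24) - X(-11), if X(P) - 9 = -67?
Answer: 34801/600 ≈ 58.002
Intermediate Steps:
X(P) = -58 (X(P) = 9 - 67 = -58)
O(x) = 1/(x + x²)
O(24) - X(-11) = 1/(24*(1 + 24)) - 1*(-58) = (1/24)/25 + 58 = (1/24)*(1/25) + 58 = 1/600 + 58 = 34801/600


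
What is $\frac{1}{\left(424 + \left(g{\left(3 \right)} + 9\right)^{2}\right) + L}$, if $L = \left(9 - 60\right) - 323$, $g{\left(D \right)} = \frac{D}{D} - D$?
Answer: $\frac{1}{99} \approx 0.010101$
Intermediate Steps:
$g{\left(D \right)} = 1 - D$
$L = -374$ ($L = \left(9 - 60\right) - 323 = -51 - 323 = -374$)
$\frac{1}{\left(424 + \left(g{\left(3 \right)} + 9\right)^{2}\right) + L} = \frac{1}{\left(424 + \left(\left(1 - 3\right) + 9\right)^{2}\right) - 374} = \frac{1}{\left(424 + \left(-2 + 9\right)^{2}\right) - 374} = \frac{1}{\left(424 + 7^{2}\right) - 374} = \frac{1}{\left(424 + 49\right) - 374} = \frac{1}{473 - 374} = \frac{1}{99}$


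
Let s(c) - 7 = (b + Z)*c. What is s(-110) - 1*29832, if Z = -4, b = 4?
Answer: -29825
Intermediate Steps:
s(c) = 7 (s(c) = 7 + (4 - 4)*c = 7 + 0*c = 7 + 0 = 7)
s(-110) - 1*29832 = 7 - 1*29832 = 7 - 29832 = -29825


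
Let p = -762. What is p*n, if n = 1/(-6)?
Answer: 127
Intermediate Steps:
n = -1/6 ≈ -0.16667
p*n = -762*(-1/6) = 127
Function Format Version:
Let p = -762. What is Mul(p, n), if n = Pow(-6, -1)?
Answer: 127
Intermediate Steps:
n = Rational(-1, 6) ≈ -0.16667
Mul(p, n) = Mul(-762, Rational(-1, 6)) = 127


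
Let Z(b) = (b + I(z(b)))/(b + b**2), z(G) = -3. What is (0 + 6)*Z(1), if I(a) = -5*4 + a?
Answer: -66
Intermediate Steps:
I(a) = -20 + a
Z(b) = (-23 + b)/(b + b**2) (Z(b) = (b + (-20 - 3))/(b + b**2) = (b - 23)/(b + b**2) = (-23 + b)/(b + b**2))
(0 + 6)*Z(1) = (0 + 6)*((-23 + 1)/(1*(1 + 1))) = 6*(1*(-22)/2) = 6*(1*(1/2)*(-22)) = 6*(-11) = -66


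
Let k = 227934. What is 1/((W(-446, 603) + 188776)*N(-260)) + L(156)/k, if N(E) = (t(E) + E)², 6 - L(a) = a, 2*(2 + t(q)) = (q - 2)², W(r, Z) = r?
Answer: -5461963609662011/8299781422755732000 ≈ -0.00065809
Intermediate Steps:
t(q) = -2 + (-2 + q)²/2 (t(q) = -2 + (q - 2)²/2 = -2 + (-2 + q)²/2)
L(a) = 6 - a
N(E) = (E + E*(-4 + E)/2)² (N(E) = (E*(-4 + E)/2 + E)² = (E + E*(-4 + E)/2)²)
1/((W(-446, 603) + 188776)*N(-260)) + L(156)/k = 1/((-446 + 188776)*(((¼)*(-260)²*(-2 - 260)²))) + (6 - 1*156)/227934 = 1/(188330*(((¼)*67600*(-262)²))) + (6 - 156)*(1/227934) = 1/(188330*(((¼)*67600*68644))) - 150*1/227934 = (1/188330)/1160083600 - 25/37989 = (1/188330)*(1/1160083600) - 25/37989 = 1/218478544388000 - 25/37989 = -5461963609662011/8299781422755732000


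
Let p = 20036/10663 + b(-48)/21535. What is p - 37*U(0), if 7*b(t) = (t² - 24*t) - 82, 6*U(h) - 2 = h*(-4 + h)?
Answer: -7186380607/688883115 ≈ -10.432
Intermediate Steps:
U(h) = ⅓ + h*(-4 + h)/6 (U(h) = ⅓ + (h*(-4 + h))/6 = ⅓ + h*(-4 + h)/6)
b(t) = -82/7 - 24*t/7 + t²/7 (b(t) = ((t² - 24*t) - 82)/7 = (-82 + t² - 24*t)/7 = -82/7 - 24*t/7 + t²/7)
p = 436614826/229627705 (p = 20036/10663 + (-82/7 - 24/7*(-48) + (⅐)*(-48)²)/21535 = 20036*(1/10663) + (-82/7 + 1152/7 + (⅐)*2304)*(1/21535) = 20036/10663 + (-82/7 + 1152/7 + 2304/7)*(1/21535) = 20036/10663 + 482*(1/21535) = 20036/10663 + 482/21535 = 436614826/229627705 ≈ 1.9014)
p - 37*U(0) = 436614826/229627705 - 37*(⅓ - ⅔*0 + (⅙)*0²) = 436614826/229627705 - 37*(⅓ + 0 + (⅙)*0) = 436614826/229627705 - 37*(⅓ + 0 + 0) = 436614826/229627705 - 37/3 = -7186380607/688883115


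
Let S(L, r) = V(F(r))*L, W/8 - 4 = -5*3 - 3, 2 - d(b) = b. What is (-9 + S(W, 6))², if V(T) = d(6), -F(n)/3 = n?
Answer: 192721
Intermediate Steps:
d(b) = 2 - b
F(n) = -3*n
V(T) = -4 (V(T) = 2 - 1*6 = 2 - 6 = -4)
W = -112 (W = 32 + 8*(-5*3 - 3) = 32 + 8*(-15 - 3) = 32 + 8*(-18) = 32 - 144 = -112)
S(L, r) = -4*L
(-9 + S(W, 6))² = (-9 - 4*(-112))² = (-9 + 448)² = 439² = 192721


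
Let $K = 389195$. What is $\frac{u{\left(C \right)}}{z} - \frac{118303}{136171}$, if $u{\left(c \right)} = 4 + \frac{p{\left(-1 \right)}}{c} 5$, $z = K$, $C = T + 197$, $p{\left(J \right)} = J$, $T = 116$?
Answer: $- \frac{14411269189368}{16588083643985} \approx -0.86877$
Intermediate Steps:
$C = 313$ ($C = 116 + 197 = 313$)
$z = 389195$
$u{\left(c \right)} = 4 - \frac{5}{c}$ ($u{\left(c \right)} = 4 + - \frac{1}{c} 5 = 4 - \frac{5}{c}$)
$\frac{u{\left(C \right)}}{z} - \frac{118303}{136171} = \frac{4 - \frac{5}{313}}{389195} - \frac{118303}{136171} = \left(4 - \frac{5}{313}\right) \frac{1}{389195} - \frac{118303}{136171} = \frac{1247}{313} \cdot \frac{1}{389195} - \frac{118303}{136171} = \frac{1247}{121818035} - \frac{118303}{136171} = - \frac{14411269189368}{16588083643985}$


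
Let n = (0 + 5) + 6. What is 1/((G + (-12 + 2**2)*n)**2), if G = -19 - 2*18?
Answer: 1/20449 ≈ 4.8902e-5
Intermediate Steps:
n = 11 (n = 5 + 6 = 11)
G = -55 (G = -19 - 36 = -55)
1/((G + (-12 + 2**2)*n)**2) = 1/((-55 + (-12 + 2**2)*11)**2) = 1/((-55 + (-12 + 4)*11)**2) = 1/((-55 - 8*11)**2) = 1/((-55 - 88)**2) = 1/((-143)**2) = 1/20449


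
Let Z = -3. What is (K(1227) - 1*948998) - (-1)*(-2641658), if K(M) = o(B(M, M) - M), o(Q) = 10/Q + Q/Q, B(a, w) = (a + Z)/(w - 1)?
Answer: -2698517274175/751539 ≈ -3.5907e+6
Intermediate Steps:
B(a, w) = (-3 + a)/(-1 + w) (B(a, w) = (a - 3)/(w - 1) = (-3 + a)/(-1 + w))
o(Q) = 1 + 10/Q (o(Q) = 10/Q + 1 = 1 + 10/Q)
K(M) = (10 - M + (-3 + M)/(-1 + M))/(-M + (-3 + M)/(-1 + M)) (K(M) = (10 + ((-3 + M)/(-1 + M) - M))/((-3 + M)/(-1 + M) - M) = (10 + (-M + (-3 + M)/(-1 + M)))/(-M + (-3 + M)/(-1 + M)) = (10 - M + (-3 + M)/(-1 + M))/(-M + (-3 + M)/(-1 + M)))
(K(1227) - 1*948998) - (-1)*(-2641658) = ((13 + 1227² - 12*1227)/(3 + 1227² - 2*1227) - 1*948998) - (-1)*(-2641658) = ((13 + 1505529 - 14724)/(3 + 1505529 - 2454) - 948998) - 1*2641658 = (1490818/1503078 - 948998) - 2641658 = ((1/1503078)*1490818 - 948998) - 2641658 = (745409/751539 - 948998) - 2641658 = -713208262513/751539 - 2641658 = -2698517274175/751539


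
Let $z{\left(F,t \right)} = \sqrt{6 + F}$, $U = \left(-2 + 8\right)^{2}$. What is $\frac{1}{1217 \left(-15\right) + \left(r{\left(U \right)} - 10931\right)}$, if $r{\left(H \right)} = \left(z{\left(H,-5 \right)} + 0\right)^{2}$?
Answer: $- \frac{1}{29144} \approx -3.4312 \cdot 10^{-5}$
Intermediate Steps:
$U = 36$ ($U = 6^{2} = 36$)
$r{\left(H \right)} = 6 + H$ ($r{\left(H \right)} = \left(\sqrt{6 + H} + 0\right)^{2} = \left(\sqrt{6 + H}\right)^{2} = 6 + H$)
$\frac{1}{1217 \left(-15\right) + \left(r{\left(U \right)} - 10931\right)} = \frac{1}{1217 \left(-15\right) + \left(\left(6 + 36\right) - 10931\right)} = \frac{1}{-18255 + \left(42 - 10931\right)} = \frac{1}{-18255 - 10889} = \frac{1}{-29144} = - \frac{1}{29144}$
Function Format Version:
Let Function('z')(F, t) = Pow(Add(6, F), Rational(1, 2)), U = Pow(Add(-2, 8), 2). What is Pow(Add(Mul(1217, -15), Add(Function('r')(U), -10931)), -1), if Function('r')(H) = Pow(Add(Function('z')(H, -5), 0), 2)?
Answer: Rational(-1, 29144) ≈ -3.4312e-5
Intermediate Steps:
U = 36 (U = Pow(6, 2) = 36)
Function('r')(H) = Add(6, H) (Function('r')(H) = Pow(Add(Pow(Add(6, H), Rational(1, 2)), 0), 2) = Pow(Pow(Add(6, H), Rational(1, 2)), 2) = Add(6, H))
Pow(Add(Mul(1217, -15), Add(Function('r')(U), -10931)), -1) = Pow(Add(Mul(1217, -15), Add(Add(6, 36), -10931)), -1) = Pow(Add(-18255, Add(42, -10931)), -1) = Pow(Add(-18255, -10889), -1) = Pow(-29144, -1) = Rational(-1, 29144)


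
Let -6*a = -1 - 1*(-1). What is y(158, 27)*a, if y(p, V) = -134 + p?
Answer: 0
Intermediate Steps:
a = 0 (a = -(-1 - 1*(-1))/6 = -(-1 + 1)/6 = -⅙*0 = 0)
y(158, 27)*a = (-134 + 158)*0 = 24*0 = 0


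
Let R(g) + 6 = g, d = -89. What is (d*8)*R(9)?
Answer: -2136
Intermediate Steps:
R(g) = -6 + g
(d*8)*R(9) = (-89*8)*(-6 + 9) = -712*3 = -2136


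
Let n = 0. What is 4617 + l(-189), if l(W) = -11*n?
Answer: 4617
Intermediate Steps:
l(W) = 0 (l(W) = -11*0 = 0)
4617 + l(-189) = 4617 + 0 = 4617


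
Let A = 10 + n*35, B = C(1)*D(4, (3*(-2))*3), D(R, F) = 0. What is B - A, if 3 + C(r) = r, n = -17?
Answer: 585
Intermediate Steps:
C(r) = -3 + r
B = 0 (B = (-3 + 1)*0 = -2*0 = 0)
A = -585 (A = 10 - 17*35 = 10 - 595 = -585)
B - A = 0 - 1*(-585) = 0 + 585 = 585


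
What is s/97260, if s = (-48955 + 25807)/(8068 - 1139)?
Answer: -1929/56159545 ≈ -3.4349e-5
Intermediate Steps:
s = -23148/6929 ≈ -3.3407
s/97260 = -23148/6929/97260 = -23148/6929*1/97260 = -1929/56159545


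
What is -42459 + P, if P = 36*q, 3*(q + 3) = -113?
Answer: -43923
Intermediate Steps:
q = -122/3 (q = -3 + (⅓)*(-113) = -3 - 113/3 = -122/3 ≈ -40.667)
P = -1464 (P = 36*(-122/3) = -1464)
-42459 + P = -42459 - 1464 = -43923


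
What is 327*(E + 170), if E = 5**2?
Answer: 63765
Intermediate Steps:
E = 25
327*(E + 170) = 327*(25 + 170) = 327*195 = 63765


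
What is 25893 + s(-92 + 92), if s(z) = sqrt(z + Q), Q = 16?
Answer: 25897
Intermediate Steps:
s(z) = sqrt(16 + z) (s(z) = sqrt(z + 16) = sqrt(16 + z))
25893 + s(-92 + 92) = 25893 + sqrt(16 + (-92 + 92)) = 25893 + sqrt(16 + 0) = 25893 + sqrt(16) = 25893 + 4 = 25897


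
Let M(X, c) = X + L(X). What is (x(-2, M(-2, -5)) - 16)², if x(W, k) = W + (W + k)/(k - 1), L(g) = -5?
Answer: 18225/64 ≈ 284.77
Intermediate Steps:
M(X, c) = -5 + X (M(X, c) = X - 5 = -5 + X)
x(W, k) = W + (W + k)/(-1 + k)
(x(-2, M(-2, -5)) - 16)² = ((-5 - 2)*(1 - 2)/(-1 + (-5 - 2)) - 16)² = (-7*(-1)/(-1 - 7) - 16)² = (-7*(-1)/(-8) - 16)² = (-7*(-⅛)*(-1) - 16)² = (-7/8 - 16)² = (-135/8)² = 18225/64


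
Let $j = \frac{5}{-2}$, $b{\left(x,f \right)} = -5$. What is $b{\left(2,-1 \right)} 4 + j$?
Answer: $- \frac{45}{2} \approx -22.5$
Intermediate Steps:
$j = - \frac{5}{2}$ ($j = 5 \left(- \frac{1}{2}\right) = - \frac{5}{2} \approx -2.5$)
$b{\left(2,-1 \right)} 4 + j = \left(-5\right) 4 - \frac{5}{2} = -20 - \frac{5}{2} = - \frac{45}{2}$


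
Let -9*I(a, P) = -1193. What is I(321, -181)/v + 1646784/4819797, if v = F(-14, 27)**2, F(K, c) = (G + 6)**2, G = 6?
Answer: 11595534631/33314436864 ≈ 0.34806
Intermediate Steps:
F(K, c) = 144 (F(K, c) = (6 + 6)**2 = 12**2 = 144)
I(a, P) = 1193/9 (I(a, P) = -1/9*(-1193) = 1193/9)
v = 20736 (v = 144**2 = 20736)
I(321, -181)/v + 1646784/4819797 = (1193/9)/20736 + 1646784/4819797 = (1193/9)*(1/20736) + 1646784*(1/4819797) = 1193/186624 + 60992/178511 = 11595534631/33314436864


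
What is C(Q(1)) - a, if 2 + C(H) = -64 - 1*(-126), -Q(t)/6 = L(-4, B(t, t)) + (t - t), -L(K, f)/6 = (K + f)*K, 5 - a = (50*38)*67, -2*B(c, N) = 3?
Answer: 127355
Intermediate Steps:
B(c, N) = -3/2 (B(c, N) = -1/2*3 = -3/2)
a = -127295 (a = 5 - 50*38*67 = 5 - 1900*67 = 5 - 1*127300 = 5 - 127300 = -127295)
L(K, f) = -6*K*(K + f) (L(K, f) = -6*(K + f)*K = -6*K*(K + f))
Q(t) = 792 (Q(t) = -6*(-6*(-4)*(-4 - 3/2) + (t - t)) = -6*(-6*(-4)*(-11/2) + 0) = -6*(-132 + 0) = -6*(-132) = 792)
C(H) = 60 (C(H) = -2 + (-64 - 1*(-126)) = -2 + (-64 + 126) = -2 + 62 = 60)
C(Q(1)) - a = 60 - 1*(-127295) = 60 + 127295 = 127355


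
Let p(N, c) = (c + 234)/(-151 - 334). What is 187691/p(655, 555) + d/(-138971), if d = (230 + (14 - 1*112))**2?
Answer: -12650562638621/109648119 ≈ -1.1537e+5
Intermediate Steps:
p(N, c) = -234/485 - c/485 (p(N, c) = (234 + c)/(-485) = (234 + c)*(-1/485) = -234/485 - c/485)
d = 17424 (d = (230 + (14 - 112))**2 = (230 - 98)**2 = 132**2 = 17424)
187691/p(655, 555) + d/(-138971) = 187691/(-234/485 - 1/485*555) + 17424/(-138971) = 187691/(-234/485 - 111/97) + 17424*(-1/138971) = 187691/(-789/485) - 17424/138971 = 187691*(-485/789) - 17424/138971 = -91030135/789 - 17424/138971 = -12650562638621/109648119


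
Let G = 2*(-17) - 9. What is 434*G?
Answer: -18662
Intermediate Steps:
G = -43 (G = -34 - 9 = -43)
434*G = 434*(-43) = -18662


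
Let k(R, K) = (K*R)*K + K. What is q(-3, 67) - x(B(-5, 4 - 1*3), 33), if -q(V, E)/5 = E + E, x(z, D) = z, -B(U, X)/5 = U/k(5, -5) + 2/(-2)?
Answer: -16205/24 ≈ -675.21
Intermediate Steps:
k(R, K) = K + R*K² (k(R, K) = R*K² + K = K + R*K²)
B(U, X) = 5 - U/24 (B(U, X) = -5*(U/((-5*(1 - 5*5))) + 2/(-2)) = -5*(U/((-5*(1 - 25))) + 2*(-½)) = -5*(U/((-5*(-24))) - 1) = -5*(U/120 - 1) = -5*(-1 + U/120) = 5 - U/24)
q(V, E) = -10*E (q(V, E) = -5*(E + E) = -10*E)
q(-3, 67) - x(B(-5, 4 - 1*3), 33) = -10*67 - (5 - 1/24*(-5)) = -670 - (5 + 5/24) = -670 - 1*125/24 = -670 - 125/24 = -16205/24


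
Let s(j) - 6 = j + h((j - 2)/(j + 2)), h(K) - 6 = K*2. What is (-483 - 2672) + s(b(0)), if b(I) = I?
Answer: -3145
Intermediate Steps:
h(K) = 6 + 2*K (h(K) = 6 + K*2 = 6 + 2*K)
s(j) = 12 + j + 2*(-2 + j)/(2 + j) (s(j) = 6 + (j + (6 + 2*((j - 2)/(j + 2)))) = 6 + (j + (6 + 2*((-2 + j)/(2 + j)))) = 6 + (j + (6 + 2*(-2 + j)/(2 + j))) = 6 + (6 + j + 2*(-2 + j)/(2 + j)) = 12 + j + 2*(-2 + j)/(2 + j))
(-483 - 2672) + s(b(0)) = (-483 - 2672) + (20 + 0² + 16*0)/(2 + 0) = -3155 + (20 + 0 + 0)/2 = -3155 + (½)*20 = -3155 + 10 = -3145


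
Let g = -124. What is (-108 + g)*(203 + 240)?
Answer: -102776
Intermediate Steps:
(-108 + g)*(203 + 240) = (-108 - 124)*(203 + 240) = -232*443 = -102776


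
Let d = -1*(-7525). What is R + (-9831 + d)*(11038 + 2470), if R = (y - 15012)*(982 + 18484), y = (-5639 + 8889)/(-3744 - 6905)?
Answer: -3443662767460/10649 ≈ -3.2338e+8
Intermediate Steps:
y = -3250/10649 (y = 3250/(-10649) = 3250*(-1/10649) = -3250/10649 ≈ -0.30519)
d = 7525
R = -3111952295708/10649 (R = (-3250/10649 - 15012)*(982 + 18484) = -159866038/10649*19466 = -3111952295708/10649 ≈ -2.9223e+8)
R + (-9831 + d)*(11038 + 2470) = -3111952295708/10649 + (-9831 + 7525)*(11038 + 2470) = -3111952295708/10649 - 2306*13508 = -3111952295708/10649 - 31149448 = -3443662767460/10649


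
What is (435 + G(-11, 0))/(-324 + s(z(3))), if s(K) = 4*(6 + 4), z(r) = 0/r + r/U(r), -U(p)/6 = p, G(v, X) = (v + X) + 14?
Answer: -219/142 ≈ -1.5423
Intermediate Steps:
G(v, X) = 14 + X + v (G(v, X) = (X + v) + 14 = 14 + X + v)
U(p) = -6*p
z(r) = -⅙ (z(r) = 0/r + r/((-6*r)) = 0 + r*(-1/(6*r)) = 0 - ⅙ = -⅙)
s(K) = 40 (s(K) = 4*10 = 40)
(435 + G(-11, 0))/(-324 + s(z(3))) = (435 + (14 + 0 - 11))/(-324 + 40) = (435 + 3)/(-284) = 438*(-1/284) = -219/142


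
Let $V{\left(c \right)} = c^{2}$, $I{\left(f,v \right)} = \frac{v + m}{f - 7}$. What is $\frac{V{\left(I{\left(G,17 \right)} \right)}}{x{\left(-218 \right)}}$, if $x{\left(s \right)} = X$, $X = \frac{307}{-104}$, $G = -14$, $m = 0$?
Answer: $- \frac{30056}{135387} \approx -0.222$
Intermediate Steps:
$X = - \frac{307}{104}$ ($X = 307 \left(- \frac{1}{104}\right) = - \frac{307}{104} \approx -2.9519$)
$x{\left(s \right)} = - \frac{307}{104}$
$I{\left(f,v \right)} = \frac{v}{-7 + f}$ ($I{\left(f,v \right)} = \frac{v + 0}{f - 7} = \frac{v}{-7 + f}$)
$\frac{V{\left(I{\left(G,17 \right)} \right)}}{x{\left(-218 \right)}} = \frac{\left(\frac{17}{-7 - 14}\right)^{2}}{- \frac{307}{104}} = \left(\frac{17}{-21}\right)^{2} \left(- \frac{104}{307}\right) = \left(17 \left(- \frac{1}{21}\right)\right)^{2} \left(- \frac{104}{307}\right) = \left(- \frac{17}{21}\right)^{2} \left(- \frac{104}{307}\right) = \frac{289}{441} \left(- \frac{104}{307}\right) = - \frac{30056}{135387}$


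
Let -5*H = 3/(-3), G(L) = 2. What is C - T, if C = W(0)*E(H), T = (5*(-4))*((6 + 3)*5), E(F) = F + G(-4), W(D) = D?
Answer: 900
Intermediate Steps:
H = 1/5 (H = -3/(5*(-3)) = -3*(-1)/(5*3) = -1/5*(-1) = 1/5 ≈ 0.20000)
E(F) = 2 + F (E(F) = F + 2 = 2 + F)
T = -900 (T = -180*5 = -20*45 = -900)
C = 0 (C = 0*(2 + 1/5) = 0*(11/5) = 0)
C - T = 0 - 1*(-900) = 0 + 900 = 900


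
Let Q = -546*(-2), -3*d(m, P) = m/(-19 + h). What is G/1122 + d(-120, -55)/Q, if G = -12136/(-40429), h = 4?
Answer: -13463882/6191822637 ≈ -0.0021745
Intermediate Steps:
d(m, P) = m/45 (d(m, P) = -m/(3*(-19 + 4)) = -m/(3*(-15)) = -m*(-1)/(3*15) = -(-1)*m/45 = m/45)
Q = 1092
G = 12136/40429 (G = -12136*(-1/40429) = 12136/40429 ≈ 0.30018)
G/1122 + d(-120, -55)/Q = (12136/40429)/1122 + ((1/45)*(-120))/1092 = (12136/40429)*(1/1122) - 8/3*1/1092 = 6068/22680669 - 2/819 = -13463882/6191822637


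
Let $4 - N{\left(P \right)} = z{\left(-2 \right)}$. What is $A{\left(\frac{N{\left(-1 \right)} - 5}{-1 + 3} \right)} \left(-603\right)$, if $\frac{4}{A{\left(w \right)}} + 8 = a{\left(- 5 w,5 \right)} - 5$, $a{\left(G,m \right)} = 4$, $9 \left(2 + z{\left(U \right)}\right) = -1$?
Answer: $268$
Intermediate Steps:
$z{\left(U \right)} = - \frac{19}{9}$ ($z{\left(U \right)} = -2 + \frac{1}{9} \left(-1\right) = -2 - \frac{1}{9} = - \frac{19}{9}$)
$N{\left(P \right)} = \frac{55}{9}$ ($N{\left(P \right)} = 4 - - \frac{19}{9} = 4 + \frac{19}{9} = \frac{55}{9}$)
$A{\left(w \right)} = - \frac{4}{9}$ ($A{\left(w \right)} = \frac{4}{-8 + \left(4 - 5\right)} = \frac{4}{-8 - 1} = \frac{4}{-9} = 4 \left(- \frac{1}{9}\right) = - \frac{4}{9}$)
$A{\left(\frac{N{\left(-1 \right)} - 5}{-1 + 3} \right)} \left(-603\right) = \left(- \frac{4}{9}\right) \left(-603\right) = 268$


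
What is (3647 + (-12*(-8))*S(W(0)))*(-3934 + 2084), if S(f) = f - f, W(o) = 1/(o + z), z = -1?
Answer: -6746950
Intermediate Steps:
W(o) = 1/(-1 + o) (W(o) = 1/(o - 1) = 1/(-1 + o))
S(f) = 0
(3647 + (-12*(-8))*S(W(0)))*(-3934 + 2084) = (3647 - 12*(-8)*0)*(-3934 + 2084) = (3647 + 96*0)*(-1850) = (3647 + 0)*(-1850) = 3647*(-1850) = -6746950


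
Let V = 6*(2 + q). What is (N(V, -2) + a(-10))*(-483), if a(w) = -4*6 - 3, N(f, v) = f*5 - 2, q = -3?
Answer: 28497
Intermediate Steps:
V = -6 (V = 6*(2 - 3) = 6*(-1) = -6)
N(f, v) = -2 + 5*f (N(f, v) = 5*f - 2 = -2 + 5*f)
a(w) = -27 (a(w) = -24 - 3 = -27)
(N(V, -2) + a(-10))*(-483) = ((-2 + 5*(-6)) - 27)*(-483) = ((-2 - 30) - 27)*(-483) = (-32 - 27)*(-483) = -59*(-483) = 28497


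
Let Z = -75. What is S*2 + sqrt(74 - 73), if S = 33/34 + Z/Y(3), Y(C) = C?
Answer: -800/17 ≈ -47.059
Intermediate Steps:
S = -817/34 (S = 33/34 - 75/3 = 33*(1/34) - 75*1/3 = 33/34 - 25 = -817/34 ≈ -24.029)
S*2 + sqrt(74 - 73) = -817/34*2 + sqrt(74 - 73) = -817/17 + sqrt(1) = -817/17 + 1 = -800/17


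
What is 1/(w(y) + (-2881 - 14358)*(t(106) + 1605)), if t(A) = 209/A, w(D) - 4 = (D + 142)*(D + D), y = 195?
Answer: -106/2922542017 ≈ -3.6270e-8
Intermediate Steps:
w(D) = 4 + 2*D*(142 + D) (w(D) = 4 + (D + 142)*(D + D) = 4 + (142 + D)*(2*D) = 4 + 2*D*(142 + D))
1/(w(y) + (-2881 - 14358)*(t(106) + 1605)) = 1/((4 + 2*195² + 284*195) + (-2881 - 14358)*(209/106 + 1605)) = 1/((4 + 2*38025 + 55380) - 17239*(209*(1/106) + 1605)) = 1/((4 + 76050 + 55380) - 17239*(209/106 + 1605)) = 1/(131434 - 17239*170339/106) = 1/(131434 - 2936474021/106) = 1/(-2922542017/106) = -106/2922542017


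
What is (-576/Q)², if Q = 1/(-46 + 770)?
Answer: 173909016576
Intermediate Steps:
Q = 1/724 ≈ 0.0013812
(-576/Q)² = (-576/1/724)² = (-576*724)² = (-417024)² = 173909016576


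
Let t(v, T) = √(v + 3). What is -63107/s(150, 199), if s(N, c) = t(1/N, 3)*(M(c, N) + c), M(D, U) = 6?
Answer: -5737*√2706/1681 ≈ -177.53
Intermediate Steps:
t(v, T) = √(3 + v)
s(N, c) = √(3 + 1/N)*(6 + c)
-63107/s(150, 199) = -63107*5*√6/(√(1 + 3*150)*(6 + 199)) = -63107*√6/(41*√(1 + 450)) = -63107*√2706/18491 = -5737*√2706/1681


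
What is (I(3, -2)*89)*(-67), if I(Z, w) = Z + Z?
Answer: -35778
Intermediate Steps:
I(Z, w) = 2*Z
(I(3, -2)*89)*(-67) = ((2*3)*89)*(-67) = (6*89)*(-67) = 534*(-67) = -35778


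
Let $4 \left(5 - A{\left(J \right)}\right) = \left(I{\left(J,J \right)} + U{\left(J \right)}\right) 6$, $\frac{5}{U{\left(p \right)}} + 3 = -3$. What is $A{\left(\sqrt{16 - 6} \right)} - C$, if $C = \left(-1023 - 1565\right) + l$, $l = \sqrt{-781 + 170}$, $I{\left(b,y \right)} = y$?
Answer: $\frac{10377}{4} - \frac{3 \sqrt{10}}{2} - i \sqrt{611} \approx 2589.5 - 24.718 i$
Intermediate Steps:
$l = i \sqrt{611}$ ($l = \sqrt{-611} = i \sqrt{611} \approx 24.718 i$)
$U{\left(p \right)} = - \frac{5}{6}$ ($U{\left(p \right)} = \frac{5}{-3 - 3} = \frac{5}{-6} = 5 \left(- \frac{1}{6}\right) = - \frac{5}{6}$)
$C = -2588 + i \sqrt{611}$ ($C = \left(-1023 - 1565\right) + i \sqrt{611} = -2588 + i \sqrt{611} \approx -2588.0 + 24.718 i$)
$A{\left(J \right)} = \frac{25}{4} - \frac{3 J}{2}$ ($A{\left(J \right)} = 5 - \frac{\left(J - \frac{5}{6}\right) 6}{4} = 5 - \frac{\left(- \frac{5}{6} + J\right) 6}{4} = 5 - \frac{-5 + 6 J}{4} = 5 - \left(- \frac{5}{4} + \frac{3 J}{2}\right) = \frac{25}{4} - \frac{3 J}{2}$)
$A{\left(\sqrt{16 - 6} \right)} - C = \left(\frac{25}{4} - \frac{3 \sqrt{16 - 6}}{2}\right) - \left(-2588 + i \sqrt{611}\right) = \left(\frac{25}{4} - \frac{3 \sqrt{10}}{2}\right) + \left(2588 - i \sqrt{611}\right) = \frac{10377}{4} - \frac{3 \sqrt{10}}{2} - i \sqrt{611}$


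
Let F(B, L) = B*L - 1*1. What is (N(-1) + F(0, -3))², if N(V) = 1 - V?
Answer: 1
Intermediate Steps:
F(B, L) = -1 + B*L (F(B, L) = B*L - 1 = -1 + B*L)
(N(-1) + F(0, -3))² = ((1 - 1*(-1)) + (-1 + 0*(-3)))² = ((1 + 1) + (-1 + 0))² = (2 - 1)² = 1² = 1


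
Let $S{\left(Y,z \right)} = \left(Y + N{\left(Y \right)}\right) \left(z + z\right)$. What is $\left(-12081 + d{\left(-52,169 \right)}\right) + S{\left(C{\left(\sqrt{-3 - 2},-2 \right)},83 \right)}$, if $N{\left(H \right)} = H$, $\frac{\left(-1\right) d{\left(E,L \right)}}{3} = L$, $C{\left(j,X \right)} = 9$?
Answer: $-9600$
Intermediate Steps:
$d{\left(E,L \right)} = - 3 L$
$S{\left(Y,z \right)} = 4 Y z$ ($S{\left(Y,z \right)} = \left(Y + Y\right) \left(z + z\right) = 2 Y 2 z = 4 Y z$)
$\left(-12081 + d{\left(-52,169 \right)}\right) + S{\left(C{\left(\sqrt{-3 - 2},-2 \right)},83 \right)} = \left(-12081 - 507\right) + 4 \cdot 9 \cdot 83 = \left(-12081 - 507\right) + 2988 = -12588 + 2988 = -9600$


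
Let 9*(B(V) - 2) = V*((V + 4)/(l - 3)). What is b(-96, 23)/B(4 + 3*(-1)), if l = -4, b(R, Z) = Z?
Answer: 1449/121 ≈ 11.975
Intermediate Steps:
B(V) = 2 + V*(-4/7 - V/7)/9 (B(V) = 2 + (V*((V + 4)/(-4 - 3)))/9 = 2 + (V*((4 + V)/(-7)))/9 = 2 + (V*((4 + V)*(-⅐)))/9 = 2 + (V*(-4/7 - V/7))/9 = 2 + V*(-4/7 - V/7)/9)
b(-96, 23)/B(4 + 3*(-1)) = 23/(2 - 4*(4 + 3*(-1))/63 - (4 + 3*(-1))²/63) = 23/(2 - 4*(4 - 3)/63 - (4 - 3)²/63) = 23/(2 - 4/63*1 - 1/63*1²) = 23/(2 - 4/63 - 1/63*1) = 23/(2 - 4/63 - 1/63) = 23/(121/63) = 23*(63/121) = 1449/121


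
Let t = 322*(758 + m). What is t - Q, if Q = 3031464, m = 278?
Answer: -2697872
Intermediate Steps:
t = 333592 (t = 322*(758 + 278) = 322*1036 = 333592)
t - Q = 333592 - 1*3031464 = 333592 - 3031464 = -2697872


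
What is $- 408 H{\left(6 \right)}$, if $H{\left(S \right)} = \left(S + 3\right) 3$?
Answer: $-11016$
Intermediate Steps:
$H{\left(S \right)} = 9 + 3 S$ ($H{\left(S \right)} = \left(3 + S\right) 3 = 9 + 3 S$)
$- 408 H{\left(6 \right)} = - 408 \left(9 + 3 \cdot 6\right) = - 408 \left(9 + 18\right) = \left(-408\right) 27 = -11016$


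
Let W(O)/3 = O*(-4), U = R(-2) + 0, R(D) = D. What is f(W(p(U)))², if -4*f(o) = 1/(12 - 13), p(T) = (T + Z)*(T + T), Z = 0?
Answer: 1/16 ≈ 0.062500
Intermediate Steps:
U = -2 (U = -2 + 0 = -2)
p(T) = 2*T² (p(T) = (T + 0)*(T + T) = T*(2*T) = 2*T²)
W(O) = -12*O (W(O) = 3*(O*(-4)) = 3*(-4*O) = -12*O)
f(o) = ¼ (f(o) = -1/(4*(12 - 13)) = -¼/(-1) = -¼*(-1) = ¼)
f(W(p(U)))² = (¼)² = 1/16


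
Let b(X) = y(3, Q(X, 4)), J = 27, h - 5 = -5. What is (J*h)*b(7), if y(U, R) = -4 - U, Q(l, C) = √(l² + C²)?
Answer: 0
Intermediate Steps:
h = 0 (h = 5 - 5 = 0)
Q(l, C) = √(C² + l²)
b(X) = -7 (b(X) = -4 - 1*3 = -4 - 3 = -7)
(J*h)*b(7) = (27*0)*(-7) = 0*(-7) = 0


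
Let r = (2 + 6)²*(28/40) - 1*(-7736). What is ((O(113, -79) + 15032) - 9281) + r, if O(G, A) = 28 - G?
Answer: 67234/5 ≈ 13447.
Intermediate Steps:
r = 38904/5 (r = 8²*(28*(1/40)) + 7736 = 64*(7/10) + 7736 = 224/5 + 7736 = 38904/5 ≈ 7780.8)
((O(113, -79) + 15032) - 9281) + r = (((28 - 1*113) + 15032) - 9281) + 38904/5 = (((28 - 113) + 15032) - 9281) + 38904/5 = ((-85 + 15032) - 9281) + 38904/5 = (14947 - 9281) + 38904/5 = 5666 + 38904/5 = 67234/5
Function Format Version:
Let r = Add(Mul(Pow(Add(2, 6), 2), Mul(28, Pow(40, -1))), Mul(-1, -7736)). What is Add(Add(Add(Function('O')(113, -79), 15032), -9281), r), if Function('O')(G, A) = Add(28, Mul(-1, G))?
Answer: Rational(67234, 5) ≈ 13447.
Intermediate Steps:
r = Rational(38904, 5) (r = Add(Mul(Pow(8, 2), Mul(28, Rational(1, 40))), 7736) = Add(Mul(64, Rational(7, 10)), 7736) = Add(Rational(224, 5), 7736) = Rational(38904, 5) ≈ 7780.8)
Add(Add(Add(Function('O')(113, -79), 15032), -9281), r) = Add(Add(Add(Add(28, Mul(-1, 113)), 15032), -9281), Rational(38904, 5)) = Add(Add(Add(Add(28, -113), 15032), -9281), Rational(38904, 5)) = Add(Add(Add(-85, 15032), -9281), Rational(38904, 5)) = Add(Add(14947, -9281), Rational(38904, 5)) = Add(5666, Rational(38904, 5)) = Rational(67234, 5)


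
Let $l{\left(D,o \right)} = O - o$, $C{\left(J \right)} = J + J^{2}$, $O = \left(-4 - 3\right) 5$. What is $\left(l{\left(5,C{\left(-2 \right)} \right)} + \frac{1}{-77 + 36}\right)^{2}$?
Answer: $\frac{2304324}{1681} \approx 1370.8$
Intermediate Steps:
$O = -35$ ($O = \left(-7\right) 5 = -35$)
$l{\left(D,o \right)} = -35 - o$
$\left(l{\left(5,C{\left(-2 \right)} \right)} + \frac{1}{-77 + 36}\right)^{2} = \left(\left(-35 - - 2 \left(1 - 2\right)\right) + \frac{1}{-77 + 36}\right)^{2} = \left(\left(-35 - \left(-2\right) \left(-1\right)\right) + \frac{1}{-41}\right)^{2} = \left(\left(-35 - 2\right) - \frac{1}{41}\right)^{2} = \left(-37 - \frac{1}{41}\right)^{2} = \left(- \frac{1518}{41}\right)^{2} = \frac{2304324}{1681}$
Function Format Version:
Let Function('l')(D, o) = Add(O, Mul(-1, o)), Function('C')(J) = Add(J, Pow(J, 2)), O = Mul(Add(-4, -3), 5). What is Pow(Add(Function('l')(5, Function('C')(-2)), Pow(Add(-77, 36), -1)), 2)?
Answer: Rational(2304324, 1681) ≈ 1370.8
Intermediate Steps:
O = -35 (O = Mul(-7, 5) = -35)
Function('l')(D, o) = Add(-35, Mul(-1, o))
Pow(Add(Function('l')(5, Function('C')(-2)), Pow(Add(-77, 36), -1)), 2) = Pow(Add(Add(-35, Mul(-1, Mul(-2, Add(1, -2)))), Pow(Add(-77, 36), -1)), 2) = Pow(Add(Add(-35, Mul(-1, Mul(-2, -1))), Pow(-41, -1)), 2) = Pow(Add(Add(-35, Mul(-1, 2)), Rational(-1, 41)), 2) = Pow(Add(Add(-35, -2), Rational(-1, 41)), 2) = Pow(Add(-37, Rational(-1, 41)), 2) = Pow(Rational(-1518, 41), 2) = Rational(2304324, 1681)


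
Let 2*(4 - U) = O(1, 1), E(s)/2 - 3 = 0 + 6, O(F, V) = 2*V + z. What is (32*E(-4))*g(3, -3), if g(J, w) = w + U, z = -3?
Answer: 864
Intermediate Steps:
O(F, V) = -3 + 2*V (O(F, V) = 2*V - 3 = -3 + 2*V)
E(s) = 18 (E(s) = 6 + 2*(0 + 6) = 6 + 2*6 = 6 + 12 = 18)
U = 9/2 (U = 4 - (-3 + 2*1)/2 = 4 - (-3 + 2)/2 = 4 - ½*(-1) = 4 + ½ = 9/2 ≈ 4.5000)
g(J, w) = 9/2 + w (g(J, w) = w + 9/2 = 9/2 + w)
(32*E(-4))*g(3, -3) = (32*18)*(9/2 - 3) = 576*(3/2) = 864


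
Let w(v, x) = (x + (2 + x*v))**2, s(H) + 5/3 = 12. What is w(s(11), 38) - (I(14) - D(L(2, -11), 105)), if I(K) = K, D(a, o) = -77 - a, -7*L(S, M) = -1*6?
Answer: 11787841/63 ≈ 1.8711e+5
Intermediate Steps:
L(S, M) = 6/7 (L(S, M) = -(-1)*6/7 = -1/7*(-6) = 6/7)
s(H) = 31/3 (s(H) = -5/3 + 12 = 31/3)
w(v, x) = (2 + x + v*x)**2 (w(v, x) = (x + (2 + v*x))**2 = (2 + x + v*x)**2)
w(s(11), 38) - (I(14) - D(L(2, -11), 105)) = (2 + 38 + (31/3)*38)**2 - (14 - (-77 - 1*6/7)) = (2 + 38 + 1178/3)**2 - (14 - (-77 - 6/7)) = (1298/3)**2 - (14 - 1*(-545/7)) = 1684804/9 - (14 + 545/7) = 1684804/9 - 1*643/7 = 1684804/9 - 643/7 = 11787841/63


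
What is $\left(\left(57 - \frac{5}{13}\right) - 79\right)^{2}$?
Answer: $\frac{84681}{169} \approx 501.07$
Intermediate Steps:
$\left(\left(57 - \frac{5}{13}\right) - 79\right)^{2} = \left(\frac{736}{13} - 79\right)^{2} = \left(- \frac{291}{13}\right)^{2} = \frac{84681}{169}$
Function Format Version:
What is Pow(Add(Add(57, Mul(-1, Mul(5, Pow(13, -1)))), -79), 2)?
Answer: Rational(84681, 169) ≈ 501.07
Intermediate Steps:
Pow(Add(Add(57, Mul(-1, Mul(5, Pow(13, -1)))), -79), 2) = Pow(Add(Add(57, Mul(-1, Mul(5, Rational(1, 13)))), -79), 2) = Pow(Add(Add(57, Mul(-1, Rational(5, 13))), -79), 2) = Pow(Add(Add(57, Rational(-5, 13)), -79), 2) = Pow(Add(Rational(736, 13), -79), 2) = Pow(Rational(-291, 13), 2) = Rational(84681, 169)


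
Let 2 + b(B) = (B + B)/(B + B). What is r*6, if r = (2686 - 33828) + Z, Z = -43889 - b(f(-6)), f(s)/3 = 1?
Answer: -450180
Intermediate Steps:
f(s) = 3 (f(s) = 3*1 = 3)
b(B) = -1 (b(B) = -2 + (B + B)/(B + B) = -2 + (2*B)/((2*B)) = -2 + (2*B)*(1/(2*B)) = -2 + 1 = -1)
Z = -43888 (Z = -43889 - 1*(-1) = -43889 + 1 = -43888)
r = -75030 (r = (2686 - 33828) - 43888 = -31142 - 43888 = -75030)
r*6 = -75030*6 = -450180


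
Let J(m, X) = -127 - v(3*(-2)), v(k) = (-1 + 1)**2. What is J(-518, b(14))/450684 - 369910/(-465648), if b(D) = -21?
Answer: 6943890881/8744170968 ≈ 0.79412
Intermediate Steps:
v(k) = 0 (v(k) = 0**2 = 0)
J(m, X) = -127 (J(m, X) = -127 - 1*0 = -127 + 0 = -127)
J(-518, b(14))/450684 - 369910/(-465648) = -127/450684 - 369910/(-465648) = -127*1/450684 - 369910*(-1/465648) = -127/450684 + 184955/232824 = 6943890881/8744170968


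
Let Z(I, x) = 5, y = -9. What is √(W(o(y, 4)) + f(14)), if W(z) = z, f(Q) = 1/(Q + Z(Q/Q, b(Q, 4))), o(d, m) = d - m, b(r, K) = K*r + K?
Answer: I*√4674/19 ≈ 3.5982*I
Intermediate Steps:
b(r, K) = K + K*r
f(Q) = 1/(5 + Q) (f(Q) = 1/(Q + 5) = 1/(5 + Q))
√(W(o(y, 4)) + f(14)) = √((-9 - 1*4) + 1/(5 + 14)) = √((-9 - 4) + 1/19) = √(-13 + 1/19) = √(-246/19) = I*√4674/19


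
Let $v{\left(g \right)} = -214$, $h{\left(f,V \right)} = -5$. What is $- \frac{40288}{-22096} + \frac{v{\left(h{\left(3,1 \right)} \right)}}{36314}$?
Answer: $\frac{45571559}{25074817} \approx 1.8174$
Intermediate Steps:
$- \frac{40288}{-22096} + \frac{v{\left(h{\left(3,1 \right)} \right)}}{36314} = - \frac{40288}{-22096} - \frac{214}{36314} = \left(-40288\right) \left(- \frac{1}{22096}\right) - \frac{107}{18157} = \frac{2518}{1381} - \frac{107}{18157} = \frac{45571559}{25074817}$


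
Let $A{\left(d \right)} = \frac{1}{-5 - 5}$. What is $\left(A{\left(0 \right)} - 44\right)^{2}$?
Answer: $\frac{194481}{100} \approx 1944.8$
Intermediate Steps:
$A{\left(d \right)} = - \frac{1}{10}$ ($A{\left(d \right)} = \frac{1}{-10} = - \frac{1}{10}$)
$\left(A{\left(0 \right)} - 44\right)^{2} = \left(- \frac{1}{10} - 44\right)^{2} = \left(- \frac{441}{10}\right)^{2} = \frac{194481}{100}$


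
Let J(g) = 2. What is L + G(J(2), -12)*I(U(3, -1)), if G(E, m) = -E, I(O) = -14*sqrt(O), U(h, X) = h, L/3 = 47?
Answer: 141 + 28*sqrt(3) ≈ 189.50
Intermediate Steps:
L = 141 (L = 3*47 = 141)
L + G(J(2), -12)*I(U(3, -1)) = 141 + (-1*2)*(-14*sqrt(3)) = 141 - (-28)*sqrt(3) = 141 + 28*sqrt(3)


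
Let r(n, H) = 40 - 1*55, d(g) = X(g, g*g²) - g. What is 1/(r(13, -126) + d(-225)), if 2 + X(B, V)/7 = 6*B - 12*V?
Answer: 1/956803246 ≈ 1.0451e-9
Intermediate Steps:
X(B, V) = -14 - 84*V + 42*B (X(B, V) = -14 + 7*(6*B - 12*V) = -14 + 7*(-12*V + 6*B) = -14 + (-84*V + 42*B) = -14 - 84*V + 42*B)
d(g) = -14 - 84*g³ + 41*g (d(g) = (-14 - 84*g*g² + 42*g) - g = (-14 - 84*g³ + 42*g) - g = -14 - 84*g³ + 41*g)
r(n, H) = -15 (r(n, H) = 40 - 55 = -15)
1/(r(13, -126) + d(-225)) = 1/(-15 + (-14 - 84*(-225)³ + 41*(-225))) = 1/(-15 + (-14 - 84*(-11390625) - 9225)) = 1/(-15 + (-14 + 956812500 - 9225)) = 1/(-15 + 956803261) = 1/956803246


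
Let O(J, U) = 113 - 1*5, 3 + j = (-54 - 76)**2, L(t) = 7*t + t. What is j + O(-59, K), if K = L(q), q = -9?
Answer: 17005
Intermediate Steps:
L(t) = 8*t
j = 16897 (j = -3 + (-54 - 76)**2 = -3 + (-130)**2 = -3 + 16900 = 16897)
K = -72 (K = 8*(-9) = -72)
O(J, U) = 108 (O(J, U) = 113 - 5 = 108)
j + O(-59, K) = 16897 + 108 = 17005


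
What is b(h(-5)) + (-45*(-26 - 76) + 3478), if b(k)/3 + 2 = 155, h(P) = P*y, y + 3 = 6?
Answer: 8527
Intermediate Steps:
y = 3 (y = -3 + 6 = 3)
h(P) = 3*P (h(P) = P*3 = 3*P)
b(k) = 459 (b(k) = -6 + 3*155 = -6 + 465 = 459)
b(h(-5)) + (-45*(-26 - 76) + 3478) = 459 + (-45*(-26 - 76) + 3478) = 459 + (-45*(-102) + 3478) = 459 + (4590 + 3478) = 459 + 8068 = 8527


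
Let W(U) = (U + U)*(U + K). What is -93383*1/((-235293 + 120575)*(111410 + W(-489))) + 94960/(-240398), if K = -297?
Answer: -4793824862312303/12135937316848076 ≈ -0.39501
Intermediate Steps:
W(U) = 2*U*(-297 + U) (W(U) = (U + U)*(U - 297) = (2*U)*(-297 + U) = 2*U*(-297 + U))
-93383*1/((-235293 + 120575)*(111410 + W(-489))) + 94960/(-240398) = -93383*1/((-235293 + 120575)*(111410 + 2*(-489)*(-297 - 489))) + 94960/(-240398) = -93383*(-1/(114718*(111410 + 2*(-489)*(-786)))) + 94960*(-1/240398) = -93383*(-1/(114718*(111410 + 768708))) - 47480/120199 = -93383/(880118*(-114718)) - 47480/120199 = -93383/(-100965376724) - 47480/120199 = -93383*(-1/100965376724) - 47480/120199 = 93383/100965376724 - 47480/120199 = -4793824862312303/12135937316848076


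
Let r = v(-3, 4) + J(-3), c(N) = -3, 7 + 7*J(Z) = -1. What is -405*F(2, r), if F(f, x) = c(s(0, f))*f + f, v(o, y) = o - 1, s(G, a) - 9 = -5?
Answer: 1620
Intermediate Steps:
s(G, a) = 4 (s(G, a) = 9 - 5 = 4)
J(Z) = -8/7 (J(Z) = -1 + (1/7)*(-1) = -1 - 1/7 = -8/7)
v(o, y) = -1 + o
r = -36/7 (r = (-1 - 3) - 8/7 = -4 - 8/7 = -36/7 ≈ -5.1429)
F(f, x) = -2*f (F(f, x) = -3*f + f = -2*f)
-405*F(2, r) = -(-810)*2 = -405*(-4) = 1620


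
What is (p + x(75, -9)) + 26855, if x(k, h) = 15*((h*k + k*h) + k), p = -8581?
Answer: -851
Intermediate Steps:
x(k, h) = 15*k + 30*h*k (x(k, h) = 15*((h*k + h*k) + k) = 15*(2*h*k + k) = 15*(k + 2*h*k) = 15*k + 30*h*k)
(p + x(75, -9)) + 26855 = (-8581 + 15*75*(1 + 2*(-9))) + 26855 = (-8581 + 15*75*(1 - 18)) + 26855 = (-8581 + 15*75*(-17)) + 26855 = (-8581 - 19125) + 26855 = -27706 + 26855 = -851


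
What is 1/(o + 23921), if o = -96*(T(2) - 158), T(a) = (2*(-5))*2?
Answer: 1/41009 ≈ 2.4385e-5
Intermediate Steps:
T(a) = -20 (T(a) = -10*2 = -20)
o = 17088 (o = -96*(-20 - 158) = -96*(-178) = 17088)
1/(o + 23921) = 1/(17088 + 23921) = 1/41009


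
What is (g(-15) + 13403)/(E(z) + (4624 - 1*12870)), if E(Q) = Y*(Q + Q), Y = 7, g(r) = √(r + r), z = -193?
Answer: -13403/10948 - I*√30/10948 ≈ -1.2242 - 0.00050029*I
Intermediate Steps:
g(r) = √2*√r (g(r) = √(2*r) = √2*√r)
E(Q) = 14*Q (E(Q) = 7*(Q + Q) = 7*(2*Q) = 14*Q)
(g(-15) + 13403)/(E(z) + (4624 - 1*12870)) = (√2*√(-15) + 13403)/(14*(-193) + (4624 - 1*12870)) = (√2*(I*√15) + 13403)/(-2702 + (4624 - 12870)) = (I*√30 + 13403)/(-2702 - 8246) = (13403 + I*√30)/(-10948) = (13403 + I*√30)*(-1/10948) = -13403/10948 - I*√30/10948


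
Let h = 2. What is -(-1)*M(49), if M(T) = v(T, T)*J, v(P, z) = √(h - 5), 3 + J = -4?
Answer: -7*I*√3 ≈ -12.124*I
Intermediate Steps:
J = -7 (J = -3 - 4 = -7)
v(P, z) = I*√3 (v(P, z) = √(2 - 5) = √(-3) = I*√3)
M(T) = -7*I*√3 (M(T) = (I*√3)*(-7) = -7*I*√3)
-(-1)*M(49) = -(-1)*(-7*I*√3) = -7*I*√3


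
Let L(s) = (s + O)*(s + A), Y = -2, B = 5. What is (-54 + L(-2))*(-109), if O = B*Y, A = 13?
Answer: 20274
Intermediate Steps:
O = -10 (O = 5*(-2) = -10)
L(s) = (-10 + s)*(13 + s) (L(s) = (s - 10)*(s + 13) = (-10 + s)*(13 + s))
(-54 + L(-2))*(-109) = (-54 + (-130 + (-2)**2 + 3*(-2)))*(-109) = (-54 + (-130 + 4 - 6))*(-109) = (-54 - 132)*(-109) = -186*(-109) = 20274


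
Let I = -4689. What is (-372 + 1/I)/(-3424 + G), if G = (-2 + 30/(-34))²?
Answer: 504105301/4628676015 ≈ 0.10891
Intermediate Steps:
G = 2401/289 (G = (-2 + 30*(-1/34))² = (-2 - 15/17)² = (-49/17)² = 2401/289 ≈ 8.3080)
(-372 + 1/I)/(-3424 + G) = (-372 + 1/(-4689))/(-3424 + 2401/289) = (-372 - 1/4689)/(-987135/289) = -1744309/4689*(-289/987135) = 504105301/4628676015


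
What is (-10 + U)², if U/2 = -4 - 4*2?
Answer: 1156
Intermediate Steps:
U = -24 (U = 2*(-4 - 4*2) = 2*(-4 - 8) = 2*(-12) = -24)
(-10 + U)² = (-10 - 24)² = (-34)² = 1156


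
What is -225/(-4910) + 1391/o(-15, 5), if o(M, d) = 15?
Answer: 1366637/14730 ≈ 92.779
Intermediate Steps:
-225/(-4910) + 1391/o(-15, 5) = -225/(-4910) + 1391/15 = -225*(-1/4910) + 1391*(1/15) = 45/982 + 1391/15 = 1366637/14730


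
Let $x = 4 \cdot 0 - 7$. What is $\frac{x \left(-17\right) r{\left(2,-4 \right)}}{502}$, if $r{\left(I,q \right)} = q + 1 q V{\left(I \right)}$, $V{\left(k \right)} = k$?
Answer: $- \frac{714}{251} \approx -2.8446$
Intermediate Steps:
$x = -7$ ($x = 0 - 7 = -7$)
$r{\left(I,q \right)} = q + I q$ ($r{\left(I,q \right)} = q + 1 q I = q + q I = q + I q$)
$\frac{x \left(-17\right) r{\left(2,-4 \right)}}{502} = \frac{\left(-7\right) \left(-17\right) \left(- 4 \left(1 + 2\right)\right)}{502} = 119 \left(\left(-4\right) 3\right) \frac{1}{502} = 119 \left(-12\right) \frac{1}{502} = \left(-1428\right) \frac{1}{502} = - \frac{714}{251}$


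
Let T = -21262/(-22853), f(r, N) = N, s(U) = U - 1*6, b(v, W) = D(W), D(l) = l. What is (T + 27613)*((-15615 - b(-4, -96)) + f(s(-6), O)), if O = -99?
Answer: -9855913056318/22853 ≈ -4.3127e+8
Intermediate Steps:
b(v, W) = W
s(U) = -6 + U (s(U) = U - 6 = -6 + U)
T = 21262/22853 (T = -21262*(-1/22853) = 21262/22853 ≈ 0.93038)
(T + 27613)*((-15615 - b(-4, -96)) + f(s(-6), O)) = (21262/22853 + 27613)*((-15615 - 1*(-96)) - 99) = 631061151*((-15615 + 96) - 99)/22853 = 631061151*(-15519 - 99)/22853 = (631061151/22853)*(-15618) = -9855913056318/22853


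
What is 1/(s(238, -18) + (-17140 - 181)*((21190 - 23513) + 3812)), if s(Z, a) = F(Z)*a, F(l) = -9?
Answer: -1/25790807 ≈ -3.8774e-8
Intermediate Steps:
s(Z, a) = -9*a
1/(s(238, -18) + (-17140 - 181)*((21190 - 23513) + 3812)) = 1/(-9*(-18) + (-17140 - 181)*((21190 - 23513) + 3812)) = 1/(162 - 17321*(-2323 + 3812)) = 1/(162 - 17321*1489) = 1/(162 - 25790969) = 1/(-25790807) = -1/25790807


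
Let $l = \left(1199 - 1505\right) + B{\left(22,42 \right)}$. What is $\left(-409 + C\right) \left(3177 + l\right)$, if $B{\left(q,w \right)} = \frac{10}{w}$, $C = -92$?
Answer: $- \frac{10069432}{7} \approx -1.4385 \cdot 10^{6}$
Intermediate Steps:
$l = - \frac{6421}{21}$ ($l = \left(1199 - 1505\right) + \frac{10}{42} = -306 + 10 \cdot \frac{1}{42} = -306 + \frac{5}{21} = - \frac{6421}{21} \approx -305.76$)
$\left(-409 + C\right) \left(3177 + l\right) = \left(-409 - 92\right) \left(3177 - \frac{6421}{21}\right) = \left(-501\right) \frac{60296}{21} = - \frac{10069432}{7}$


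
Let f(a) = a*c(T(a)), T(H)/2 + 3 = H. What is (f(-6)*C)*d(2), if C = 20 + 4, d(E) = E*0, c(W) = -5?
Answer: 0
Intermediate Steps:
T(H) = -6 + 2*H
d(E) = 0
f(a) = -5*a (f(a) = a*(-5) = -5*a)
C = 24
(f(-6)*C)*d(2) = (-5*(-6)*24)*0 = (30*24)*0 = 720*0 = 0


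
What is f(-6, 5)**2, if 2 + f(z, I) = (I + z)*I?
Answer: 49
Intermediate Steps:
f(z, I) = -2 + I*(I + z) (f(z, I) = -2 + (I + z)*I = -2 + I*(I + z))
f(-6, 5)**2 = (-2 + 5**2 + 5*(-6))**2 = (-2 + 25 - 30)**2 = (-7)**2 = 49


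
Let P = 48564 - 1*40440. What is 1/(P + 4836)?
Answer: 1/12960 ≈ 7.7161e-5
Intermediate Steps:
P = 8124 (P = 48564 - 40440 = 8124)
1/(P + 4836) = 1/(8124 + 4836) = 1/12960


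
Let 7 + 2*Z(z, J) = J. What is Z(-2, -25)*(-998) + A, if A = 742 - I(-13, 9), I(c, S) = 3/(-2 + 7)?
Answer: 83547/5 ≈ 16709.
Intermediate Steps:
Z(z, J) = -7/2 + J/2
I(c, S) = 3/5
A = 3707/5 (A = 742 - 1*3/5 = 742 - 3/5 = 3707/5 ≈ 741.40)
Z(-2, -25)*(-998) + A = (-7/2 + (1/2)*(-25))*(-998) + 3707/5 = (-7/2 - 25/2)*(-998) + 3707/5 = -16*(-998) + 3707/5 = 15968 + 3707/5 = 83547/5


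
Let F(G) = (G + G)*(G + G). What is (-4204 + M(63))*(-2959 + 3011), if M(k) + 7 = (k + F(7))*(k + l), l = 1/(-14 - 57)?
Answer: 44681884/71 ≈ 6.2932e+5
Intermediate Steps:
F(G) = 4*G**2 (F(G) = (2*G)*(2*G) = 4*G**2)
l = -1/71 (l = 1/(-71) = -1/71 ≈ -0.014085)
M(k) = -7 + (196 + k)*(-1/71 + k) (M(k) = -7 + (k + 4*7**2)*(k - 1/71) = -7 + (k + 4*49)*(-1/71 + k) = -7 + (k + 196)*(-1/71 + k) = -7 + (196 + k)*(-1/71 + k))
(-4204 + M(63))*(-2959 + 3011) = (-4204 + (-693/71 + 63**2 + (13915/71)*63))*(-2959 + 3011) = (-4204 + (-693/71 + 3969 + 876645/71))*52 = (-4204 + 1157751/71)*52 = (859267/71)*52 = 44681884/71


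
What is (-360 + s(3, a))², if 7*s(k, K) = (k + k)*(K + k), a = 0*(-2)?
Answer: 6260004/49 ≈ 1.2776e+5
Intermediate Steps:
a = 0
s(k, K) = 2*k*(K + k)/7 (s(k, K) = ((k + k)*(K + k))/7 = ((2*k)*(K + k))/7 = (2*k*(K + k))/7 = 2*k*(K + k)/7)
(-360 + s(3, a))² = (-360 + (2/7)*3*(0 + 3))² = (-360 + (2/7)*3*3)² = (-360 + 18/7)² = (-2502/7)² = 6260004/49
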